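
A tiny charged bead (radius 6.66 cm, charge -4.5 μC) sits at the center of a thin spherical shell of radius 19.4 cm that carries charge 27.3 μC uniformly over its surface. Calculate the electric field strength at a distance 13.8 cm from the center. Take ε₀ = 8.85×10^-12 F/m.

|E| ≈ 2.12×10^6 N/C

By spherical symmetry E is radial; choose a Gaussian sphere of radius r = 13.8 cm (between the bodies, 6.66 cm < r < 19.4 cm).
Only the inner charge is enclosed; the outer shell contributes nothing inside itself. Q_enc = -4.5 μC = -4.50×10^-6 C.
Since E is radial and uniform over the Gaussian sphere, Φ = E·4πr² = Q_enc/ε₀.
E = |Q_enc|/(4πε₀r²) = (4.50×10^-6)/(4π·8.85×10^-12·(0.138)²) = 2.12×10^6 N/C.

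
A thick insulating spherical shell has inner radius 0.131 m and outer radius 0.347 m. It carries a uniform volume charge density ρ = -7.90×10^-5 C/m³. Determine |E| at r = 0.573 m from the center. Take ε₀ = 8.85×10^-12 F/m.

3.58e5 N/C

Use a concentric Gaussian sphere at r = 0.573 m (r > 0.347 m, enclosing the whole shell).
Q_enc = ρ·(4π/3)(b³ − a³) = (-7.90×10^-5)·(4π/3)·((0.347)³ − (0.131)³) = -1.308×10^-5 C.
Since E is radial and uniform over the Gaussian sphere, Φ = E·4πr² = Q_enc/ε₀.
E = |Q_enc|/(4πε₀r²) = (1.308×10^-5)/(4π·8.85×10^-12·(0.573)²) = 3.58×10^5 N/C.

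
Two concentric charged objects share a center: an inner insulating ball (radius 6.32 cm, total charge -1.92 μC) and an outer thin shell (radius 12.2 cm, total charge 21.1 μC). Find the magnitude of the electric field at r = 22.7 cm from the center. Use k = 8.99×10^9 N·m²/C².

Symmetry ⇒ E = E(r) r̂. Gaussian sphere of radius r = 22.7 cm (r > 12.2 cm, enclosing both).
Q_enc = (-1.92 μC) + (21.1 μC) = 1.918×10^-5 C.
Applying ∮E·dA = Q_enc/ε₀ with Φ = E(4πr²):
E = k|Q_enc|/r² = (8.99×10^9)(1.918×10^-5)/(0.227)² = 3.35×10^6 N/C.

|E| = 3.35×10^6 N/C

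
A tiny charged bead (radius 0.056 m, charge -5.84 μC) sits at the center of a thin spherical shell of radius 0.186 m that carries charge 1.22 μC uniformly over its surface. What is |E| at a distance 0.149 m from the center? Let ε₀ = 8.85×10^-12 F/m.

2.37×10^6 V/m

Use a concentric Gaussian sphere at r = 0.149 m (between the bodies, 0.056 m < r < 0.186 m).
Only the inner charge is enclosed; the outer shell contributes nothing inside itself. Q_enc = -5.84 μC = -5.84e-6 C.
Applying ∮E·dA = Q_enc/ε₀ with Φ = E(4πr²):
E = |Q_enc|/(4πε₀r²) = (5.84×10^-6)/(4π·8.85×10^-12·(0.149)²) = 2.37×10^6 N/C.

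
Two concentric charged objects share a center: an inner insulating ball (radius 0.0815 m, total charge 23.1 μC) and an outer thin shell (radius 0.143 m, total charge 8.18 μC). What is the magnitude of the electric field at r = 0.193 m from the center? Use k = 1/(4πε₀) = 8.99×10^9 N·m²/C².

|E| ≈ 7.55×10^6 N/C

Use a concentric Gaussian sphere at r = 0.193 m (r > 0.143 m, enclosing both).
Q_enc = (23.1 μC) + (8.18 μC) = 3.128e-5 C.
By Gauss's law, ∮E·dA = E·4πr² = Q_enc/ε₀.
E = k|Q_enc|/r² = (8.99×10^9)(3.128×10^-5)/(0.193)² = 7.55×10^6 N/C.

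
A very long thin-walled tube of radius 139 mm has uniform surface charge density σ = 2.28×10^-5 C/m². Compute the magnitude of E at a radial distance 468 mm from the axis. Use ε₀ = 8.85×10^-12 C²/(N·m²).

|E| = 7.65×10^5 V/m

Take a coaxial cylindrical Gaussian surface of radius r = 468 mm and length L (r > 139 mm).
The whole shell is enclosed: λ_enc = σ·2πR = (2.28×10^-5)·2π·(0.139) = 1.991e-5 C/m.
Gauss's law: E·2πrL = λ_enc L/ε₀.
E = |λ_enc|/(2πε₀r) = (1.991e-5)/(2π·8.85×10^-12·0.468) = 7.65e5 N/C.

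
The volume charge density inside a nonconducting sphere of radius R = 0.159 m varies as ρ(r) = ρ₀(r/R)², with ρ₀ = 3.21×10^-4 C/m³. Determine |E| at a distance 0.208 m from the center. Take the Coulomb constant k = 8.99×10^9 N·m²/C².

E = 6.74×10^5 V/m

By spherical symmetry E is radial; choose a Gaussian sphere of radius r = 0.208 m (r > R, all charge enclosed).
Q_enc = 4π ∫₀^R ρ₀(r'/R)^2 r'² dr' = 4πρ₀R³/5 = 3.243e-6 C.
By Gauss's law, ∮E·dA = E·4πr² = Q_enc/ε₀.
E = k|Q_enc|/r² = (8.99×10^9)(3.243×10^-6)/(0.208)² = 6.74e5 N/C.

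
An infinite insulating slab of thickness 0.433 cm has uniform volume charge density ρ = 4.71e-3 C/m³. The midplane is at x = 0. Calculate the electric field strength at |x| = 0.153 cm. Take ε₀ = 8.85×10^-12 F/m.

By symmetry E is perpendicular to the slab. A Gaussian pillbox from −0.153 cm to +0.153 cm (face area A) lies entirely within the slab.
Q_enc = ρ·(2x)·A and flux = 2EA, so 2EA = 2ρxA/ε₀ ⇒ E = |ρ|x/ε₀.
E = (4.71e-3)(0.00153)/(8.85×10^-12) = 8.14×10^5 N/C.

8.14×10^5 V/m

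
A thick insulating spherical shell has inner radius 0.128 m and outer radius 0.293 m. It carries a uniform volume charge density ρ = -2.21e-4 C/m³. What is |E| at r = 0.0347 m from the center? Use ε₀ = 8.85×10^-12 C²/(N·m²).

By spherical symmetry E is radial; choose a Gaussian sphere of radius r = 0.0347 m (r < 0.128 m, inside the empty cavity).
Q_enc = 0 (all charge lies at larger r); Gauss's law gives E = 0.

E = 0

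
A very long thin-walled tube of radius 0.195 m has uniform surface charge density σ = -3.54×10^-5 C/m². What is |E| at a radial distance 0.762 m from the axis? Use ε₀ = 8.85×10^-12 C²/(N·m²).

E ≈ 1.02e6 N/C

By cylindrical symmetry E is radial; use a coaxial Gaussian cylinder of radius 0.762 m and length L (r > 0.195 m).
The whole shell is enclosed: λ_enc = σ·2πR = (-3.54e-5)·2π·(0.195) = -4.337e-5 C/m.
Applying ∮E·dA = Q_enc/ε₀ with the end caps contributing no flux:
E = |λ_enc|/(2πε₀r) = (4.337e-5)/(2π·8.85×10^-12·0.762) = 1.02×10^6 N/C.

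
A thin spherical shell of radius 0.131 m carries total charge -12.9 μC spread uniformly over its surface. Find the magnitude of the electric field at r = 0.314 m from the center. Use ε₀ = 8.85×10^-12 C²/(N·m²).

Take a concentric spherical Gaussian surface of radius r = 0.314 m (r > 0.131 m).
The entire shell is enclosed: Q_enc = -1.29×10^-5 C.
By Gauss's law, ∮E·dA = E·4πr² = Q_enc/ε₀.
E = |Q_enc|/(4πε₀r²) = (1.29×10^-5)/(4π·8.85×10^-12·(0.314)²) = 1.18e6 N/C.

1.18×10^6 N/C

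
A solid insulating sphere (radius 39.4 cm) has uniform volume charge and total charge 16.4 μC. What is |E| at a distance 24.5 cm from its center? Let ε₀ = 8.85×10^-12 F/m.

|E| = 5.91×10^5 N/C

Take a concentric spherical Gaussian surface of radius r = 24.5 cm (r < R).
Only the charge within r is enclosed: Q_enc = Q·(r/R)³ = (16.4 μC)·(24.5 cm/39.4 cm)³ = 3.943×10^-6 C.
Applying ∮E·dA = Q_enc/ε₀ with Φ = E(4πr²):
E = |Q_enc|/(4πε₀r²) = (3.943×10^-6)/(4π·8.85×10^-12·(0.245)²) = 5.91×10^5 N/C.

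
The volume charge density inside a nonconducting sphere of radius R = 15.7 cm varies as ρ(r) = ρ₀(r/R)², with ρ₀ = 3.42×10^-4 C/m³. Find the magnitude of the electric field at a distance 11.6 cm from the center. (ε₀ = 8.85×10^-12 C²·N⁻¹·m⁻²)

|E| ≈ 4.89×10^5 V/m

By spherical symmetry E is radial; choose a Gaussian sphere of radius r = 11.6 cm (r < R).
Integrate the density: Q_enc = 4π ∫₀^r ρ₀(r'/R)^2 r'² dr' = 4πρ₀ r^5/(5·R²) = 7.324×10^-7 C.
Applying ∮E·dA = Q_enc/ε₀ with Φ = E(4πr²):
E = |Q_enc|/(4πε₀r²) = (7.324e-7)/(4π·8.85×10^-12·(0.116)²) = 4.89×10^5 N/C.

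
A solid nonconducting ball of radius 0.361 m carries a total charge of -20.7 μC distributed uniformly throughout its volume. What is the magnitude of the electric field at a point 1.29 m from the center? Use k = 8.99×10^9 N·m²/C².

By spherical symmetry E is radial; choose a Gaussian sphere of radius r = 1.29 m (r > R, so the entire charge is enclosed).
Q_enc = -20.7 μC = -2.07e-5 C.
Since E is radial and uniform over the Gaussian sphere, Φ = E·4πr² = Q_enc/ε₀.
E = k|Q_enc|/r² = (8.99×10^9)(2.07×10^-5)/(1.29)² = 1.12×10^5 N/C.

E = 1.12×10^5 N/C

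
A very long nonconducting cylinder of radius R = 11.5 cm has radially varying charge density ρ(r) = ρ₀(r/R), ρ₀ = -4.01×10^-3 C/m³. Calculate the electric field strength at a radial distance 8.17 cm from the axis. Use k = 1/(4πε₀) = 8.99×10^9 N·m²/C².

Coaxial Gaussian cylinder, radius r = 8.17 cm, length L (r < R).
Integrating ρ over the cross-section to radius r: λ_enc = (2πρ₀/R) ∫₀^r r'^2 dr' = 2πρ₀ r^3/(3·R) = -3.983×10^-5 C/m.
Applying ∮E·dA = Q_enc/ε₀ with the end caps contributing no flux:
E = 2k|λ_enc|/r = 2(8.99×10^9)(3.983×10^-5)/(0.0817) = 8.76×10^6 N/C.

|E| = 8.76×10^6 N/C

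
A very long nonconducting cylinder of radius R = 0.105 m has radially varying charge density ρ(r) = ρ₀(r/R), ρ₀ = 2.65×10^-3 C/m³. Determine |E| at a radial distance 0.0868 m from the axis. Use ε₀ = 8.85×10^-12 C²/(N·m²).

|E| ≈ 7.16×10^6 N/C

Choose a coaxial cylinder of radius r = 0.0868 m (arbitrary length L) as the Gaussian surface (r < R).
Integrating ρ over the cross-section to radius r: λ_enc = (2πρ₀/R) ∫₀^r r'^2 dr' = 2πρ₀ r^3/(3·R) = 3.457e-5 C/m.
By Gauss's law (flux through the curved wall only), E·2πrL = λ_enc L/ε₀.
E = |λ_enc|/(2πε₀r) = (3.457e-5)/(2π·8.85×10^-12·0.0868) = 7.16e6 N/C.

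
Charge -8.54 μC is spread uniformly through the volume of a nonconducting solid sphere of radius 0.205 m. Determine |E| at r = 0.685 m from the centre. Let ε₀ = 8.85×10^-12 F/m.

E = 1.64e5 N/C

Symmetry ⇒ E = E(r) r̂. Gaussian sphere of radius r = 0.685 m (r > R, so the entire charge is enclosed).
Q_enc = -8.54 μC = -8.54e-6 C.
By Gauss's law, ∮E·dA = E·4πr² = Q_enc/ε₀.
E = |Q_enc|/(4πε₀r²) = (8.54×10^-6)/(4π·8.85×10^-12·(0.685)²) = 1.64e5 N/C.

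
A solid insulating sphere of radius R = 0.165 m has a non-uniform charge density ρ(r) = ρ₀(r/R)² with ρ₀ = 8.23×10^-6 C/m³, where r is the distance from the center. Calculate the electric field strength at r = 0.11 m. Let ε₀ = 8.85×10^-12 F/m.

9.09×10^3 V/m

Use a concentric Gaussian sphere at r = 0.11 m (r < R).
Q_enc = ∫₀^r ρ(r')·4πr'² dr' = (4πρ₀/R²) ∫₀^r r'^4 dr' = 4πρ₀ r^5/(5·R²) = 1.224×10^-8 C.
By Gauss's law, ∮E·dA = E·4πr² = Q_enc/ε₀.
E = |Q_enc|/(4πε₀r²) = (1.224×10^-8)/(4π·8.85×10^-12·(0.11)²) = 9.09e3 N/C.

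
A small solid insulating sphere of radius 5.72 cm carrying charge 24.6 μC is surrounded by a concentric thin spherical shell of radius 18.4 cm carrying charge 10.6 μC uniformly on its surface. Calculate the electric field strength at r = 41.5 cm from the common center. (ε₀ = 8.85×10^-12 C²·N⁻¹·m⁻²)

By spherical symmetry E is radial; choose a Gaussian sphere of radius r = 41.5 cm (r > 18.4 cm, enclosing both).
Q_enc = (24.6 μC) + (10.6 μC) = 3.52e-5 C.
Since E is radial and uniform over the Gaussian sphere, Φ = E·4πr² = Q_enc/ε₀.
E = |Q_enc|/(4πε₀r²) = (3.52×10^-5)/(4π·8.85×10^-12·(0.415)²) = 1.84×10^6 N/C.

|E| ≈ 1.84×10^6 N/C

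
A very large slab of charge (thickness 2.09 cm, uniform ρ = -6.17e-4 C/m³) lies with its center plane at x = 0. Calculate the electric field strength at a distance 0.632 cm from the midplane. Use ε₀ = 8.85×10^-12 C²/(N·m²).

By symmetry E is perpendicular to the slab. A Gaussian pillbox from −0.632 cm to +0.632 cm (face area A) lies entirely within the slab.
Q_enc = ρ·(2x)·A and flux = 2EA, so 2EA = 2ρxA/ε₀ ⇒ E = |ρ|x/ε₀.
E = (6.17×10^-4)(0.00632)/(8.85×10^-12) = 4.41×10^5 N/C.

|E| ≈ 4.41e5 N/C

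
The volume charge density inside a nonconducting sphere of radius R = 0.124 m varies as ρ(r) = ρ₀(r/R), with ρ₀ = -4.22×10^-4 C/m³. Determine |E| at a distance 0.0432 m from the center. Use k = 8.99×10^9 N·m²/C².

E ≈ 1.79×10^5 V/m

By spherical symmetry E is radial; choose a Gaussian sphere of radius r = 0.0432 m (r < R).
Q_enc = ∫₀^r ρ(r')·4πr'² dr' = (4πρ₀/R) ∫₀^r r'^3 dr' = 4πρ₀ r^4/(4·R) = -3.724×10^-8 C.
Applying ∮E·dA = Q_enc/ε₀ with Φ = E(4πr²):
E = k|Q_enc|/r² = (8.99×10^9)(3.724e-8)/(0.0432)² = 1.79e5 N/C.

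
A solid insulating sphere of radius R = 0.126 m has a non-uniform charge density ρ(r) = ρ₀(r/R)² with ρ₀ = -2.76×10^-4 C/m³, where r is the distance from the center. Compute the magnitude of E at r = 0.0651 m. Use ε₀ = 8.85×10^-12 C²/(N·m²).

Symmetry ⇒ E = E(r) r̂. Gaussian sphere of radius r = 0.0651 m (r < R).
Integrate the density: Q_enc = 4π ∫₀^r ρ₀(r'/R)^2 r'² dr' = 4πρ₀ r^5/(5·R²) = -5.109×10^-8 C.
Gauss's law: E·4πr² = Q_enc/ε₀.
E = |Q_enc|/(4πε₀r²) = (5.109e-8)/(4π·8.85×10^-12·(0.0651)²) = 1.08×10^5 N/C.

1.08×10^5 N/C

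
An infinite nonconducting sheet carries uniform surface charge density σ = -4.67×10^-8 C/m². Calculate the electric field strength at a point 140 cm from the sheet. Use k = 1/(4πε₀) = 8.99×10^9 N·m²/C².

E = 2.64×10^3 V/m

The symmetry is planar: E is normal to the sheet and the same magnitude on both sides. Take a pillbox straddling the sheet with end-cap area A.
Flux Φ = 2EA and Q_enc = σA, so 2EA = σA/ε₀ ⇒ E = |σ|/(2ε₀), independent of distance.
E = 2πk|σ| = 2π(8.99×10^9)(4.67×10^-8) = 2.64×10^3 N/C.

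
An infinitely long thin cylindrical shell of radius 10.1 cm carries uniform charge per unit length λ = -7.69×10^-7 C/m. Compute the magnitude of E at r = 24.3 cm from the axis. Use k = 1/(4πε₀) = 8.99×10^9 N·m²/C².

E = 5.69×10^4 V/m

Coaxial Gaussian cylinder, radius r = 24.3 cm, length L (r > 10.1 cm).
The full line charge is enclosed: λ_enc = -7.69e-7 C/m.
Gauss's law: E·2πrL = λ_enc L/ε₀.
E = 2k|λ_enc|/r = 2(8.99×10^9)(7.69e-7)/(0.243) = 5.69×10^4 N/C.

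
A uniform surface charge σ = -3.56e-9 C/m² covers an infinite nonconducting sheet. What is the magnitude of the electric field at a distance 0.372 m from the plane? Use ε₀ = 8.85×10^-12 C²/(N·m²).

The symmetry is planar: E is normal to the sheet and the same magnitude on both sides. Take a pillbox straddling the sheet with end-cap area A.
Only the two end caps contribute flux: Φ = 2EA. With Q_enc = σA, Gauss's law gives E = |σ|/(2ε₀).
E = |σ|/(2ε₀) = (3.56×10^-9)/(2·8.85×10^-12) = 201 N/C.

E = 201 N/C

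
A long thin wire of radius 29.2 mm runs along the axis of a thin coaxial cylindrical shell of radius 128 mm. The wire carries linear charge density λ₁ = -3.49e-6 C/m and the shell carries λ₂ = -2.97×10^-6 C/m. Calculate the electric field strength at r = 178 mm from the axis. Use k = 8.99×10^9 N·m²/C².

|E| ≈ 6.53×10^5 N/C

Choose a coaxial cylinder of radius r = 178 mm (arbitrary length L) as the Gaussian surface (r > 128 mm, enclosing both).
λ_enc = λ₁ + λ₂ = (-3.49×10^-6) + (-2.97×10^-6) = -6.46e-6 C/m.
By Gauss's law (flux through the curved wall only), E·2πrL = λ_enc L/ε₀.
E = 2k|λ_enc|/r = 2(8.99×10^9)(6.46×10^-6)/(0.178) = 6.53×10^5 N/C.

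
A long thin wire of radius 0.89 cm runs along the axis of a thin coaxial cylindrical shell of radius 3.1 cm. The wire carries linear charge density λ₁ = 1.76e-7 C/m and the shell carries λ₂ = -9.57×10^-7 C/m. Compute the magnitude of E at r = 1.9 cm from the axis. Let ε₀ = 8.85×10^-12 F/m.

By cylindrical symmetry E is radial; use a coaxial Gaussian cylinder of radius 1.9 cm and length L (between the conductors, 0.89 cm < r < 3.1 cm).
Only the inner wire is enclosed; the outer shell contributes nothing inside itself. λ_enc = λ₁ = 1.76e-7 C/m.
By Gauss's law (flux through the curved wall only), E·2πrL = λ_enc L/ε₀.
E = |λ_enc|/(2πε₀r) = (1.76×10^-7)/(2π·8.85×10^-12·0.019) = 1.67e5 N/C.

|E| ≈ 1.67×10^5 N/C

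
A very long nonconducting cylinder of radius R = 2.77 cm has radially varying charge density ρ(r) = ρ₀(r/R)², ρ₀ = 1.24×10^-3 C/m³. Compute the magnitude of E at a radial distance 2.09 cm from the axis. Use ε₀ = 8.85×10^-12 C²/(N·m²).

Take a coaxial cylindrical Gaussian surface of radius r = 2.09 cm and length L (r < R).
λ_enc = ∫₀^r ρ(r')·2πr' dr' = (2πρ₀/R²)·r^4/4 = 4.844e-7 C/m.
Since E is radial and uniform over the curved surface, Φ = E·2πrL = Q_enc/ε₀ = λ_enc L/ε₀.
E = |λ_enc|/(2πε₀r) = (4.844×10^-7)/(2π·8.85×10^-12·0.0209) = 4.17×10^5 N/C.

E ≈ 4.17e5 N/C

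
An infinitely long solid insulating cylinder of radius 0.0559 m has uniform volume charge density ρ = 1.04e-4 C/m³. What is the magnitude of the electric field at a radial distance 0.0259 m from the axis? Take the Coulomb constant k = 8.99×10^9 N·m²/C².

|E| = 1.52×10^5 N/C

By cylindrical symmetry E is radial; use a coaxial Gaussian cylinder of radius 0.0259 m and length L (r < R).
Enclosed charge per unit length: λ_enc = ρ·πr² = (1.04e-4)π(0.0259)² = 2.192×10^-7 C/m.
Since E is radial and uniform over the curved surface, Φ = E·2πrL = Q_enc/ε₀ = λ_enc L/ε₀.
E = 2k|λ_enc|/r = 2(8.99×10^9)(2.192e-7)/(0.0259) = 1.52×10^5 N/C.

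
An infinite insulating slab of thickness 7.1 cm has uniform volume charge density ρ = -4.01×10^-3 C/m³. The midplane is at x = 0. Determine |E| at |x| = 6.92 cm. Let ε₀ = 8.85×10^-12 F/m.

The point |x| = 6.92 cm lies outside the slab (half-thickness 0.0355 m). A symmetric pillbox spanning the full slab encloses Q_enc = ρ·d·A.
Flux = 2EA ⇒ E = |ρ|d/(2ε₀), independent of distance outside.
E = (4.01×10^-3)(0.071)/(2·8.85×10^-12) = 1.61×10^7 N/C.

|E| = 1.61×10^7 V/m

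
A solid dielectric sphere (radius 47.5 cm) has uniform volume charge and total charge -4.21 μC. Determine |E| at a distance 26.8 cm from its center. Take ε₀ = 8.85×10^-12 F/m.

E ≈ 9.47×10^4 N/C

Use a concentric Gaussian sphere at r = 26.8 cm (r < R).
For a uniform sphere the enclosed fraction is (r/R)³, so Q_enc = (-4.21 μC)(0.268/0.475)³ = -7.561×10^-7 C.
Applying ∮E·dA = Q_enc/ε₀ with Φ = E(4πr²):
E = |Q_enc|/(4πε₀r²) = (7.561×10^-7)/(4π·8.85×10^-12·(0.268)²) = 9.47×10^4 N/C.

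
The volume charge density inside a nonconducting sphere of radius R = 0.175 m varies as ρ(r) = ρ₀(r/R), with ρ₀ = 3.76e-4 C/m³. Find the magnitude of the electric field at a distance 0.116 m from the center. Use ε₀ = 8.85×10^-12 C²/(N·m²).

By spherical symmetry E is radial; choose a Gaussian sphere of radius r = 0.116 m (r < R).
Integrate the density: Q_enc = 4π ∫₀^r ρ₀(r'/R)^1 r'² dr' = 4πρ₀ r^4/(4·R) = 1.222×10^-6 C.
By Gauss's law, ∮E·dA = E·4πr² = Q_enc/ε₀.
E = |Q_enc|/(4πε₀r²) = (1.222×10^-6)/(4π·8.85×10^-12·(0.116)²) = 8.17×10^5 N/C.

8.17×10^5 N/C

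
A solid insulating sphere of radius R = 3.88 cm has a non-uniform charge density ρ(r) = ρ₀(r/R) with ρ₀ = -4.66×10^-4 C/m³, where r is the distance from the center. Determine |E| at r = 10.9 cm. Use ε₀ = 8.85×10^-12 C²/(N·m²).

E = 6.47×10^4 V/m

By spherical symmetry E is radial; choose a Gaussian sphere of radius r = 10.9 cm (r > R, all charge enclosed).
Q_enc = 4π ∫₀^R ρ₀(r'/R)^1 r'² dr' = 4πρ₀R³/4 = -8.551e-8 C.
Gauss's law: E·4πr² = Q_enc/ε₀.
E = |Q_enc|/(4πε₀r²) = (8.551×10^-8)/(4π·8.85×10^-12·(0.109)²) = 6.47e4 N/C.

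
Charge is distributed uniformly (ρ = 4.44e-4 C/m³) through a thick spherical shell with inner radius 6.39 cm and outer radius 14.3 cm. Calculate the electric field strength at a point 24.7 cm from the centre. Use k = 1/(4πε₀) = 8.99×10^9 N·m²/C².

Take a concentric spherical Gaussian surface of radius r = 24.7 cm (r > 14.3 cm, enclosing the whole shell).
Q_enc = ρ·(4π/3)(b³ − a³) = (4.44×10^-4)·(4π/3)·((0.143)³ − (0.0639)³) = 4.953×10^-6 C.
Since E is radial and uniform over the Gaussian sphere, Φ = E·4πr² = Q_enc/ε₀.
E = k|Q_enc|/r² = (8.99×10^9)(4.953×10^-6)/(0.247)² = 7.30e5 N/C.

7.30×10^5 N/C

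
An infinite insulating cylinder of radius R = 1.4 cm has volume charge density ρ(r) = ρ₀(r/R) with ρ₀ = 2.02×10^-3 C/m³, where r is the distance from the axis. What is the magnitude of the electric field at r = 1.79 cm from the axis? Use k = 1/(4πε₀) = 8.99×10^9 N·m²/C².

Coaxial Gaussian cylinder, radius r = 1.79 cm, length L (r > R, full charge per length enclosed).
λ_enc = 2π ∫₀^R ρ₀(r'/R)^1 r' dr' = 2πρ₀R²/3 = 8.292e-7 C/m.
Gauss's law: E·2πrL = λ_enc L/ε₀.
E = 2k|λ_enc|/r = 2(8.99×10^9)(8.292e-7)/(0.0179) = 8.33×10^5 N/C.

8.33e5 N/C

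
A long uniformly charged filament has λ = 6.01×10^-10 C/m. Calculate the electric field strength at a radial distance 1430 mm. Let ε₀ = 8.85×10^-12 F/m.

|E| ≈ 7.56 V/m

Coaxial Gaussian cylinder, radius r = 1430 mm, length L.
Q_enc = λL, so λ_enc = 6.01×10^-10 C/m.
Applying ∮E·dA = Q_enc/ε₀ with the end caps contributing no flux:
E = |λ_enc|/(2πε₀r) = (6.01×10^-10)/(2π·8.85×10^-12·1.43) = 7.56 N/C.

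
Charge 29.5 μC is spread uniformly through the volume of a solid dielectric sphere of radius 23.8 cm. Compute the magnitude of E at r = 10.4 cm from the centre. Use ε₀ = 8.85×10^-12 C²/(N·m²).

Symmetry ⇒ E = E(r) r̂. Gaussian sphere of radius r = 10.4 cm (r < R).
For a uniform sphere the enclosed fraction is (r/R)³, so Q_enc = (29.5 μC)(0.104/0.238)³ = 2.461×10^-6 C.
By Gauss's law, ∮E·dA = E·4πr² = Q_enc/ε₀.
E = |Q_enc|/(4πε₀r²) = (2.461×10^-6)/(4π·8.85×10^-12·(0.104)²) = 2.05×10^6 N/C.

E = 2.05×10^6 V/m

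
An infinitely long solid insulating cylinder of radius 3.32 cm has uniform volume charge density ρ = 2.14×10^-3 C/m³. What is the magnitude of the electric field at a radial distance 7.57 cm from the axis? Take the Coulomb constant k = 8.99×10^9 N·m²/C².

1.76e6 N/C

Take a coaxial cylindrical Gaussian surface of radius r = 7.57 cm and length L (r > 3.32 cm, full cross-section enclosed).
λ_enc = ρ·πR² = (2.14e-3)π(0.0332)² = 7.41×10^-6 C/m.
Applying ∮E·dA = Q_enc/ε₀ with the end caps contributing no flux:
E = 2k|λ_enc|/r = 2(8.99×10^9)(7.41e-6)/(0.0757) = 1.76×10^6 N/C.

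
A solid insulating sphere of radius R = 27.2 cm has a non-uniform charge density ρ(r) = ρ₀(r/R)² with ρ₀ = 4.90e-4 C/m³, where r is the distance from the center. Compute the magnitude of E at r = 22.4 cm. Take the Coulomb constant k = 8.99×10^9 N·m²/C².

Use a concentric Gaussian sphere at r = 22.4 cm (r < R).
Integrate the density: Q_enc = 4π ∫₀^r ρ₀(r'/R)^2 r'² dr' = 4πρ₀ r^5/(5·R²) = 9.387×10^-6 C.
By Gauss's law, ∮E·dA = E·4πr² = Q_enc/ε₀.
E = k|Q_enc|/r² = (8.99×10^9)(9.387×10^-6)/(0.224)² = 1.68e6 N/C.

1.68×10^6 V/m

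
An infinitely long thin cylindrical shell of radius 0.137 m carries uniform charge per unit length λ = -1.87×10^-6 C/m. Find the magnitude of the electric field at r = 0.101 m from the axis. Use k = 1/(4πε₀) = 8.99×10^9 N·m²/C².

By cylindrical symmetry E is radial; use a coaxial Gaussian cylinder of radius 0.101 m and length L (r < 0.137 m, inside the shell).
No charge is enclosed, so Gauss's law gives E·2πrL = 0 ⇒ E = 0.

E = 0 (no enclosed charge)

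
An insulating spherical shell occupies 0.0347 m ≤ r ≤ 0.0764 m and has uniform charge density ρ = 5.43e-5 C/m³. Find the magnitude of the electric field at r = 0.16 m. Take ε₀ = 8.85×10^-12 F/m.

|E| = 3.23×10^4 V/m

By spherical symmetry E is radial; choose a Gaussian sphere of radius r = 0.16 m (r > 0.0764 m, enclosing the whole shell).
Q_enc = ρ·(4π/3)(b³ − a³) = (5.43×10^-5)·(4π/3)·((0.0764)³ − (0.0347)³) = 9.193e-8 C.
Since E is radial and uniform over the Gaussian sphere, Φ = E·4πr² = Q_enc/ε₀.
E = |Q_enc|/(4πε₀r²) = (9.193e-8)/(4π·8.85×10^-12·(0.16)²) = 3.23×10^4 N/C.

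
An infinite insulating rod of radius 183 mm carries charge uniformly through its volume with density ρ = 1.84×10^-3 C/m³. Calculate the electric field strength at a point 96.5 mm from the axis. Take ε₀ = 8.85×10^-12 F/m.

Coaxial Gaussian cylinder, radius r = 96.5 mm, length L (r < R).
Charge inside radius r per length L is ρ·πr²·L, so λ_enc = ρπr² = 5.383e-5 C/m.
Since E is radial and uniform over the curved surface, Φ = E·2πrL = Q_enc/ε₀ = λ_enc L/ε₀.
E = |λ_enc|/(2πε₀r) = (5.383×10^-5)/(2π·8.85×10^-12·0.0965) = 1.00×10^7 N/C.

E ≈ 1.00×10^7 N/C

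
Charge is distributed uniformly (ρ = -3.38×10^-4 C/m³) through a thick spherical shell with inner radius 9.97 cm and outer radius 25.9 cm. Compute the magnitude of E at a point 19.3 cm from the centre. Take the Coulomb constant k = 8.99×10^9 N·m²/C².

|E| ≈ 2.12×10^6 N/C

By spherical symmetry E is radial; choose a Gaussian sphere of radius r = 19.3 cm (within the shell material, 9.97 cm < r < 25.9 cm).
Enclosed charge is the volume from a to r: Q_enc = (4π/3)ρ(r³ − a³) = -8.775×10^-6 C.
Since E is radial and uniform over the Gaussian sphere, Φ = E·4πr² = Q_enc/ε₀.
E = k|Q_enc|/r² = (8.99×10^9)(8.775×10^-6)/(0.193)² = 2.12×10^6 N/C.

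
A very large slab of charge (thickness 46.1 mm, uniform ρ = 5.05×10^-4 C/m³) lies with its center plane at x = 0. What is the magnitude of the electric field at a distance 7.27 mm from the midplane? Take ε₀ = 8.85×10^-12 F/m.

|E| = 4.15×10^5 N/C

By symmetry E is perpendicular to the slab. A Gaussian pillbox from −7.27 mm to +7.27 mm (face area A) lies entirely within the slab.
Q_enc = ρ·(2x)·A and flux = 2EA, so 2EA = 2ρxA/ε₀ ⇒ E = |ρ|x/ε₀.
E = (5.05e-4)(0.00727)/(8.85×10^-12) = 4.15e5 N/C.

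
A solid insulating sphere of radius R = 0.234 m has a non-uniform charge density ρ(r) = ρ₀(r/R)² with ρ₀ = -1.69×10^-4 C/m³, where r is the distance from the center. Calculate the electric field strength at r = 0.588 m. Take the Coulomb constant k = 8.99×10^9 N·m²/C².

By spherical symmetry E is radial; choose a Gaussian sphere of radius r = 0.588 m (r > R, all charge enclosed).
Q_enc = 4π ∫₀^R ρ₀(r'/R)^2 r'² dr' = 4πρ₀R³/5 = -5.442×10^-6 C.
Since E is radial and uniform over the Gaussian sphere, Φ = E·4πr² = Q_enc/ε₀.
E = k|Q_enc|/r² = (8.99×10^9)(5.442×10^-6)/(0.588)² = 1.42×10^5 N/C.

|E| = 1.42×10^5 N/C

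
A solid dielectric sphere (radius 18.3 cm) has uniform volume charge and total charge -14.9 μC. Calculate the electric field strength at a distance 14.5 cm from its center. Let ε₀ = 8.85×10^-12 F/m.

E = 3.17×10^6 V/m

By spherical symmetry E is radial; choose a Gaussian sphere of radius r = 14.5 cm (r < R).
For a uniform sphere the enclosed fraction is (r/R)³, so Q_enc = (-14.9 μC)(0.145/0.183)³ = -7.412×10^-6 C.
Applying ∮E·dA = Q_enc/ε₀ with Φ = E(4πr²):
E = |Q_enc|/(4πε₀r²) = (7.412×10^-6)/(4π·8.85×10^-12·(0.145)²) = 3.17e6 N/C.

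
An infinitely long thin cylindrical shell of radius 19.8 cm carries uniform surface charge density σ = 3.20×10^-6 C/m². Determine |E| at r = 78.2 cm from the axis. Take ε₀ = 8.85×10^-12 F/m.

E ≈ 9.16×10^4 N/C

Choose a coaxial cylinder of radius r = 78.2 cm (arbitrary length L) as the Gaussian surface (r > 19.8 cm).
The whole shell is enclosed: λ_enc = σ·2πR = (3.20e-6)·2π·(0.198) = 3.981×10^-6 C/m.
By Gauss's law (flux through the curved wall only), E·2πrL = λ_enc L/ε₀.
E = |λ_enc|/(2πε₀r) = (3.981e-6)/(2π·8.85×10^-12·0.782) = 9.16×10^4 N/C.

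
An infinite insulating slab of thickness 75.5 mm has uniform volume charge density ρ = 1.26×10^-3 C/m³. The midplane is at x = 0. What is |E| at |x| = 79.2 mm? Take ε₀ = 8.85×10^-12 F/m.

|E| ≈ 5.37×10^6 N/C

The point |x| = 79.2 mm lies outside the slab (half-thickness 0.03775 m). A symmetric pillbox spanning the full slab encloses Q_enc = ρ·d·A.
Flux = 2EA ⇒ E = |ρ|d/(2ε₀), independent of distance outside.
E = (1.26×10^-3)(0.0755)/(2·8.85×10^-12) = 5.37×10^6 N/C.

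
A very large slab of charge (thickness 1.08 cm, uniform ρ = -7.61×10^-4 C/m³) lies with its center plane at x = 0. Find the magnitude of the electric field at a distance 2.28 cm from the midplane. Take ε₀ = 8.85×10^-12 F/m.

The point |x| = 2.28 cm lies outside the slab (half-thickness 0.0054 m). A symmetric pillbox spanning the full slab encloses Q_enc = ρ·d·A.
Flux = 2EA ⇒ E = |ρ|d/(2ε₀), independent of distance outside.
E = (7.61×10^-4)(0.0108)/(2·8.85×10^-12) = 4.64e5 N/C.

|E| ≈ 4.64×10^5 V/m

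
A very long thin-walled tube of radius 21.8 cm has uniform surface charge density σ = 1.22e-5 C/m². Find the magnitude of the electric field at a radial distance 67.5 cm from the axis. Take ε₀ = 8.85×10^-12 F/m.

E ≈ 4.45×10^5 N/C

Coaxial Gaussian cylinder, radius r = 67.5 cm, length L (r > 21.8 cm).
The whole shell is enclosed: λ_enc = σ·2πR = (1.22e-5)·2π·(0.218) = 1.671×10^-5 C/m.
Since E is radial and uniform over the curved surface, Φ = E·2πrL = Q_enc/ε₀ = λ_enc L/ε₀.
E = |λ_enc|/(2πε₀r) = (1.671e-5)/(2π·8.85×10^-12·0.675) = 4.45×10^5 N/C.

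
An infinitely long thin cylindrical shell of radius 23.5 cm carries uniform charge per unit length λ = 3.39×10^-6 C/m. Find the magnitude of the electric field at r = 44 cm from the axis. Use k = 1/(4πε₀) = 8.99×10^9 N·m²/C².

E = 1.39e5 N/C

Take a coaxial cylindrical Gaussian surface of radius r = 44 cm and length L (r > 23.5 cm).
The full line charge is enclosed: λ_enc = 3.39×10^-6 C/m.
Gauss's law: E·2πrL = λ_enc L/ε₀.
E = 2k|λ_enc|/r = 2(8.99×10^9)(3.39×10^-6)/(0.44) = 1.39e5 N/C.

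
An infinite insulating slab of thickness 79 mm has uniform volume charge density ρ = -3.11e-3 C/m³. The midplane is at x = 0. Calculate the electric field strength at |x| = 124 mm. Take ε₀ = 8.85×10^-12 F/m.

|E| ≈ 1.39e7 V/m

The point |x| = 124 mm lies outside the slab (half-thickness 0.0395 m). A symmetric pillbox spanning the full slab encloses Q_enc = ρ·d·A.
Flux = 2EA ⇒ E = |ρ|d/(2ε₀), independent of distance outside.
E = (3.11×10^-3)(0.079)/(2·8.85×10^-12) = 1.39e7 N/C.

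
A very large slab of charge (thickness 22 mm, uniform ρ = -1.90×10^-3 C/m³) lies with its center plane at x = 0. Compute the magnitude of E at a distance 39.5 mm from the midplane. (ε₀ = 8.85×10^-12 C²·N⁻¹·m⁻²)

E = 2.36×10^6 N/C

The point |x| = 39.5 mm lies outside the slab (half-thickness 0.011 m). A symmetric pillbox spanning the full slab encloses Q_enc = ρ·d·A.
Flux = 2EA ⇒ E = |ρ|d/(2ε₀), independent of distance outside.
E = (1.90e-3)(0.022)/(2·8.85×10^-12) = 2.36×10^6 N/C.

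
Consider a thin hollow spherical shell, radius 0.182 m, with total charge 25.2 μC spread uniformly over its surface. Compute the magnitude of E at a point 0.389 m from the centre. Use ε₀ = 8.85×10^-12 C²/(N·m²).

|E| ≈ 1.50×10^6 V/m

Symmetry ⇒ E = E(r) r̂. Gaussian sphere of radius r = 0.389 m (r > 0.182 m).
The entire shell is enclosed: Q_enc = 2.52×10^-5 C.
Gauss's law: E·4πr² = Q_enc/ε₀.
E = |Q_enc|/(4πε₀r²) = (2.52×10^-5)/(4π·8.85×10^-12·(0.389)²) = 1.50×10^6 N/C.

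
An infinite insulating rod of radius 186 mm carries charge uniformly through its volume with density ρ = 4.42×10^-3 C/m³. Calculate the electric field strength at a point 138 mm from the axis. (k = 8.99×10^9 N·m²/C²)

3.45×10^7 N/C

By cylindrical symmetry E is radial; use a coaxial Gaussian cylinder of radius 138 mm and length L (r < R).
Charge inside radius r per length L is ρ·πr²·L, so λ_enc = ρπr² = 2.644×10^-4 C/m.
Gauss's law: E·2πrL = λ_enc L/ε₀.
E = 2k|λ_enc|/r = 2(8.99×10^9)(2.644×10^-4)/(0.138) = 3.45×10^7 N/C.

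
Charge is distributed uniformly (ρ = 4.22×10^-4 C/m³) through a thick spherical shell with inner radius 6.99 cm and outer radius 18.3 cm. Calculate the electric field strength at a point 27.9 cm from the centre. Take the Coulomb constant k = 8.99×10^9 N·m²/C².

Take a concentric spherical Gaussian surface of radius r = 27.9 cm (r > 18.3 cm, enclosing the whole shell).
Q_enc = ρ·(4π/3)(b³ − a³) = (4.22×10^-4)·(4π/3)·((0.183)³ − (0.0699)³) = 1.023×10^-5 C.
By Gauss's law, ∮E·dA = E·4πr² = Q_enc/ε₀.
E = k|Q_enc|/r² = (8.99×10^9)(1.023×10^-5)/(0.279)² = 1.18×10^6 N/C.

|E| = 1.18×10^6 N/C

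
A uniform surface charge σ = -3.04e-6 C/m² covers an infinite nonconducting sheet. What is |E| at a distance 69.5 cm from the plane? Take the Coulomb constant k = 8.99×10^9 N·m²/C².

E ≈ 1.72×10^5 N/C

Choose a cylindrical pillbox piercing the sheet, end faces (area A) parallel to it.
Only the two end caps contribute flux: Φ = 2EA. With Q_enc = σA, Gauss's law gives E = |σ|/(2ε₀).
E = 2πk|σ| = 2π(8.99×10^9)(3.04×10^-6) = 1.72e5 N/C.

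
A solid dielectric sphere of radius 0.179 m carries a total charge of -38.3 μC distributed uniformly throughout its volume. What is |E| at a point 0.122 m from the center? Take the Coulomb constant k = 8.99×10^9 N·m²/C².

Take a concentric spherical Gaussian surface of radius r = 0.122 m (r < R).
Only the charge within r is enclosed: Q_enc = Q·(r/R)³ = (-38.3 μC)·(0.122 m/0.179 m)³ = -1.213×10^-5 C.
Since E is radial and uniform over the Gaussian sphere, Φ = E·4πr² = Q_enc/ε₀.
E = k|Q_enc|/r² = (8.99×10^9)(1.213×10^-5)/(0.122)² = 7.32×10^6 N/C.

|E| ≈ 7.32×10^6 N/C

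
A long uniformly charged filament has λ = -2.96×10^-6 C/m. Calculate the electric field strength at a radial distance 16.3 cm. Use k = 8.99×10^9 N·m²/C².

By cylindrical symmetry E is radial; use a coaxial Gaussian cylinder of radius 16.3 cm and length L.
Q_enc = λL, so λ_enc = -2.96×10^-6 C/m.
Since E is radial and uniform over the curved surface, Φ = E·2πrL = Q_enc/ε₀ = λ_enc L/ε₀.
E = 2k|λ_enc|/r = 2(8.99×10^9)(2.96×10^-6)/(0.163) = 3.27×10^5 N/C.

3.27e5 N/C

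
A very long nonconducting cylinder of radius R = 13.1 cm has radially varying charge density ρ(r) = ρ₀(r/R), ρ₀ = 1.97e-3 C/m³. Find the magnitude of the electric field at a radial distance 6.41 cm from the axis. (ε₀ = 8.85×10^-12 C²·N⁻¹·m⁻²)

Take a coaxial cylindrical Gaussian surface of radius r = 6.41 cm and length L (r < R).
λ_enc = ∫₀^r ρ(r')·2πr' dr' = (2πρ₀/R)·r^3/3 = 8.295e-6 C/m.
Since E is radial and uniform over the curved surface, Φ = E·2πrL = Q_enc/ε₀ = λ_enc L/ε₀.
E = |λ_enc|/(2πε₀r) = (8.295×10^-6)/(2π·8.85×10^-12·0.0641) = 2.33×10^6 N/C.

2.33×10^6 N/C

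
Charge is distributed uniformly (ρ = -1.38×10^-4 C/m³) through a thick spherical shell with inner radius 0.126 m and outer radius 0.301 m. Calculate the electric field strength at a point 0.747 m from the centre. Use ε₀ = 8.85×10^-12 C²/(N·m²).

E ≈ 2.35×10^5 V/m

Take a concentric spherical Gaussian surface of radius r = 0.747 m (r > 0.301 m, enclosing the whole shell).
Q_enc = ρ·(4π/3)(b³ − a³) = (-1.38e-4)·(4π/3)·((0.301)³ − (0.126)³) = -1.461e-5 C.
Applying ∮E·dA = Q_enc/ε₀ with Φ = E(4πr²):
E = |Q_enc|/(4πε₀r²) = (1.461×10^-5)/(4π·8.85×10^-12·(0.747)²) = 2.35e5 N/C.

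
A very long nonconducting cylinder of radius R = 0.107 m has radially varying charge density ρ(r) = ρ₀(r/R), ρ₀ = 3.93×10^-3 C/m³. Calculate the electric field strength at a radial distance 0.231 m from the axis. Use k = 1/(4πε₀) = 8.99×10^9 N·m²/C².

E ≈ 7.33×10^6 V/m

Coaxial Gaussian cylinder, radius r = 0.231 m, length L (r > R, full charge per length enclosed).
λ_enc = 2π ∫₀^R ρ₀(r'/R)^1 r' dr' = 2πρ₀R²/3 = 9.424e-5 C/m.
Applying ∮E·dA = Q_enc/ε₀ with the end caps contributing no flux:
E = 2k|λ_enc|/r = 2(8.99×10^9)(9.424×10^-5)/(0.231) = 7.33e6 N/C.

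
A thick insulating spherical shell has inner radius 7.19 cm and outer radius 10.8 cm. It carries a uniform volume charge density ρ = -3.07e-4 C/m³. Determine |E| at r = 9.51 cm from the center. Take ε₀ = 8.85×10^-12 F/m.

Take a concentric spherical Gaussian surface of radius r = 9.51 cm (within the shell material, 7.19 cm < r < 10.8 cm).
Enclosed charge is the volume from a to r: Q_enc = (4π/3)ρ(r³ − a³) = -6.28×10^-7 C.
By Gauss's law, ∮E·dA = E·4πr² = Q_enc/ε₀.
E = |Q_enc|/(4πε₀r²) = (6.28e-7)/(4π·8.85×10^-12·(0.0951)²) = 6.24×10^5 N/C.

|E| = 6.24×10^5 N/C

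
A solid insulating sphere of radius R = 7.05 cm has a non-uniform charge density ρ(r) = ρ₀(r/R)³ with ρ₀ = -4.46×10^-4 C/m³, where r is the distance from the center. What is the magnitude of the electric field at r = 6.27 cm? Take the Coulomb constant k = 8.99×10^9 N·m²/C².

|E| = 3.70×10^5 N/C

By spherical symmetry E is radial; choose a Gaussian sphere of radius r = 6.27 cm (r < R).
Integrate the density: Q_enc = 4π ∫₀^r ρ₀(r'/R)^3 r'² dr' = 4πρ₀ r^6/(6·R³) = -1.62×10^-7 C.
Gauss's law: E·4πr² = Q_enc/ε₀.
E = k|Q_enc|/r² = (8.99×10^9)(1.62×10^-7)/(0.0627)² = 3.70×10^5 N/C.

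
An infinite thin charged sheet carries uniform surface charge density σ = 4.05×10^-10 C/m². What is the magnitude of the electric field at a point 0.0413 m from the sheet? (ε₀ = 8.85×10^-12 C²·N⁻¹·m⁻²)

The symmetry is planar: E is normal to the sheet and the same magnitude on both sides. Take a pillbox straddling the sheet with end-cap area A.
Flux Φ = 2EA and Q_enc = σA, so 2EA = σA/ε₀ ⇒ E = |σ|/(2ε₀), independent of distance.
E = |σ|/(2ε₀) = (4.05×10^-10)/(2·8.85×10^-12) = 22.9 N/C.

|E| ≈ 22.9 N/C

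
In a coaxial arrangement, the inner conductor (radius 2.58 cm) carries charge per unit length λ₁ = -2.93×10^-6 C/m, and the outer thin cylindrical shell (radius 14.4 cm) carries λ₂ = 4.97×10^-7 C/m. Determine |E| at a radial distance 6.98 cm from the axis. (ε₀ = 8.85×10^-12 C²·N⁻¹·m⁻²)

|E| = 7.55e5 V/m

Coaxial Gaussian cylinder, radius r = 6.98 cm, length L (between the conductors, 2.58 cm < r < 14.4 cm).
The shell at 14.4 cm lies outside the Gaussian surface, so λ_enc = λ₁ = -2.93e-6 C/m.
Applying ∮E·dA = Q_enc/ε₀ with the end caps contributing no flux:
E = |λ_enc|/(2πε₀r) = (2.93e-6)/(2π·8.85×10^-12·0.0698) = 7.55×10^5 N/C.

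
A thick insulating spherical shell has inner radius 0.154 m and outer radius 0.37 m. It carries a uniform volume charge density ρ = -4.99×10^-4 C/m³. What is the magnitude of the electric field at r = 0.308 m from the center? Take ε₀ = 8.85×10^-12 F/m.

Use a concentric Gaussian sphere at r = 0.308 m (within the shell material, 0.154 m < r < 0.37 m).
Enclosed charge is the volume from a to r: Q_enc = (4π/3)ρ(r³ − a³) = -5.344e-5 C.
Since E is radial and uniform over the Gaussian sphere, Φ = E·4πr² = Q_enc/ε₀.
E = |Q_enc|/(4πε₀r²) = (5.344e-5)/(4π·8.85×10^-12·(0.308)²) = 5.07×10^6 N/C.

|E| = 5.07×10^6 N/C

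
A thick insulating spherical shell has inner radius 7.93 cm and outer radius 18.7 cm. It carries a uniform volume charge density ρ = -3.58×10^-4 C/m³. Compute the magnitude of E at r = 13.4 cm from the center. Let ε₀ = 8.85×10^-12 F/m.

1.43e6 N/C

By spherical symmetry E is radial; choose a Gaussian sphere of radius r = 13.4 cm (within the shell material, 7.93 cm < r < 18.7 cm).
Only the shell between 7.93 cm and r is enclosed: Q_enc = ρ·(4π/3)(r³ − a³) = (-3.58×10^-4)·(4π/3)·((0.134)³ − (0.0793)³) = -2.86×10^-6 C.
Since E is radial and uniform over the Gaussian sphere, Φ = E·4πr² = Q_enc/ε₀.
E = |Q_enc|/(4πε₀r²) = (2.86e-6)/(4π·8.85×10^-12·(0.134)²) = 1.43e6 N/C.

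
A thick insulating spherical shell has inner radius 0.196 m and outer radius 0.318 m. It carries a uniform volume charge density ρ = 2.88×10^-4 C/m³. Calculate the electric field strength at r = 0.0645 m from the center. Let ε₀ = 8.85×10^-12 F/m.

E = 0 (no enclosed charge)

Take a concentric spherical Gaussian surface of radius r = 0.0645 m (r < 0.196 m, inside the empty cavity).
Q_enc = 0 (all charge lies at larger r); Gauss's law gives E = 0.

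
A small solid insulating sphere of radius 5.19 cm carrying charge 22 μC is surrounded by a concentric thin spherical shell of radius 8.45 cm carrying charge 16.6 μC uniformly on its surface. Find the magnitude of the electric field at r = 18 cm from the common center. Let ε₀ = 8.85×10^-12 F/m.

E = 1.07e7 N/C

Take a concentric spherical Gaussian surface of radius r = 18 cm (r > 8.45 cm, enclosing both).
Q_enc = (22 μC) + (16.6 μC) = 3.86×10^-5 C.
By Gauss's law, ∮E·dA = E·4πr² = Q_enc/ε₀.
E = |Q_enc|/(4πε₀r²) = (3.86×10^-5)/(4π·8.85×10^-12·(0.18)²) = 1.07e7 N/C.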